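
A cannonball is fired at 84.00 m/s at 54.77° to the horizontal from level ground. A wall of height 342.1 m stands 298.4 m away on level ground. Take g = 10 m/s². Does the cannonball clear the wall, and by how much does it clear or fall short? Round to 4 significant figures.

No — it falls 109.2 m short of clearing the wall.

v_x = 84.00 cos 54.77° = 48.456 m/s; v_y0 = 84.00 sin 54.77° = 68.615 m/s.
Time to reach the wall: t = 298.4 / 48.456 = 6.1582 s.
Height at that point: y = 68.615×6.1582 − 5.000×6.1582² = 232.93 m.
That is 342.1 − 232.93 = 109.2 m below the top of the wall, so the cannonball does not clear it.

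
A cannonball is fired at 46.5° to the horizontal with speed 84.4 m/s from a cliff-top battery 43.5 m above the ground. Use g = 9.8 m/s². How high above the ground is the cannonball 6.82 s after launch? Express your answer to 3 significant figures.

233 m

v_y0 = 84.4 sin 46.5° = 61.22 m/s.
y(t) = 43.5 + v_y0 t − ½ g t² = 43.5 + 61.22×6.82 − ½×9.8×6.82² = 233 m.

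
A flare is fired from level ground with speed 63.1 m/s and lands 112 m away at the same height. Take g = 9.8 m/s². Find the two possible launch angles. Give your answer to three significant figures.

8.00° and 82.0°

Level-ground range: R = v₀² sin(2θ)/g ⇒ sin 2θ = R g / v₀² = 112×9.8/63.1² = 0.2757.
2θ = arcsin(0.2757) = 16.00° or 180° − 16.00° = 164.00°.
So θ = 8.00° or θ = 82.0°.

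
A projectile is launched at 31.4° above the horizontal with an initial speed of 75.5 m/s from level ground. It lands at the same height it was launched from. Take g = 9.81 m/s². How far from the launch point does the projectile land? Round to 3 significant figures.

517 m

Components: v_x = 75.5 cos 31.4° = 64.44 m/s, v_y = 75.5 sin 31.4° = 39.34 m/s.
Time of flight (same landing height): t = 2 v_y / g = 2 × 39.34 / 9.81 = 8.020 s.
Range: R = v_x · t = 64.44 × 8.020 = 517 m.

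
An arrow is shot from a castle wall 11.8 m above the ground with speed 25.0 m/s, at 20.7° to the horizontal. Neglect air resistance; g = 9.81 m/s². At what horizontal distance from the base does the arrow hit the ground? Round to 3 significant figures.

63.0 m

Components: v_x = 25.0 cos 20.7° = 23.39 m/s, v_y = 25.0 sin 20.7° = 8.837 m/s.
Vertical: 0 = 11.8 + 8.837 t − ½(9.81) t² ⇒ 4.905 t² − 8.837 t − 11.8 = 0.
t = [8.837 + √(78.09 + 231.5)] / 9.810 = 2.694 s.
Horizontal: R = v_x · t = 23.39 × 2.694 = 63.0 m.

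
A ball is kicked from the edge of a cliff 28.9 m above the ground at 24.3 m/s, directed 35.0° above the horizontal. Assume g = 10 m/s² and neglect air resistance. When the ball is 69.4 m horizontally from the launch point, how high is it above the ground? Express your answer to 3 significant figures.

v_x = 24.3 cos 35.0° = 19.91 m/s, v_y0 = 24.3 sin 35.0° = 13.94 m/s.
Time to reach x = 69.4 m: t = x / v_x = 69.4 / 19.91 = 3.486 s.
y = 28.9 + v_y0 t − ½ g t² = 28.9 + 13.94×3.486 − 5.000×3.486² = 16.7 m.

16.7 m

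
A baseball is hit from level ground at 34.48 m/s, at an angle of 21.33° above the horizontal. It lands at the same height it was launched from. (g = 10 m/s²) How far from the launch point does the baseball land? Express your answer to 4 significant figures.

For level ground, R = v₀² sin(2θ) / g.
sin(2 × 21.33°) = sin 42.660° = 0.6776.
R = (34.48)² × 0.6776 / 10 = 80.56 m.

80.56 m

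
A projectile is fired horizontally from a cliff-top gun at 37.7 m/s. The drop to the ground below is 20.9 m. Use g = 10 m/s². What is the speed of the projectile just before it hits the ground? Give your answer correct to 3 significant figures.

42.9 m/s

Fall time: t = √(2 × 20.9 / 10) = 2.045 s.
At impact: v_x = 37.7 m/s (unchanged), v_y = g t = 10 × 2.045 = 20.45 m/s.
Speed = √(v_x² + v_y²) = √(1421 + 418.2) = 42.9 m/s.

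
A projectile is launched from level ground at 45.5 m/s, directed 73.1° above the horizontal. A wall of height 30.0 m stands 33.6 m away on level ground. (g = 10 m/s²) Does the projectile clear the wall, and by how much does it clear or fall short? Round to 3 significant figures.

v_x = 45.5 cos 73.1° = 13.23 m/s; v_y0 = 45.5 sin 73.1° = 43.54 m/s.
Time to reach the wall: t = 33.6 / 13.23 = 2.540 s.
Height at that point: y = 43.54×2.540 − 5.000×2.540² = 78.33 m.
That is 78.33 − 30.0 = 48.3 m above the top of the wall, so the projectile clears it.

Yes — it clears the wall by 48.3 m.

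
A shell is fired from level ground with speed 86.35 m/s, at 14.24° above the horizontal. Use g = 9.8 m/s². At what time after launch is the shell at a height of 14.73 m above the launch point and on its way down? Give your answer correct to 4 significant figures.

3.468 s

v_y0 = 86.35 sin 14.24° = 21.241 m/s.
Set y = v_y0 t − ½ g t² = 14.73: 4.900 t² − 21.241 t + 14.73 = 0.
t = [21.241 ± √(451.18 − 288.71)] / 9.8 = (21.241 ± 12.746) / 9.8, giving t = 0.8668 s or t = 3.468 s.
On the way down corresponds to the larger root: t = 3.468 s.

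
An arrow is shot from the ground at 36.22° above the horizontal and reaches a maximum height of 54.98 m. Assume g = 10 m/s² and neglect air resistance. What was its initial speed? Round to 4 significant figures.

56.12 m/s

At maximum height v_y = 0, so (v₀ sin θ)² = 2 g H.
v₀ sin 36.22° = √(2 × 10 × 54.98) = 33.160 m/s.
v₀ = 33.160 / sin 36.22° = 33.160 / 0.5909 = 56.12 m/s.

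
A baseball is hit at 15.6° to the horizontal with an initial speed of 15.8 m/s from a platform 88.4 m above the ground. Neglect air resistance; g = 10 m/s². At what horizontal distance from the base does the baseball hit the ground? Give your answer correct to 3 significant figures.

70.8 m

Components: v_x = 15.8 cos 15.6° = 15.22 m/s, v_y = 15.8 sin 15.6° = 4.249 m/s.
Vertical: 0 = 88.4 + 4.249 t − ½(10) t² ⇒ 5.000 t² − 4.249 t − 88.4 = 0.
t = [4.249 + √(18.05 + 1768)] / 10.00 = 4.651 s.
Horizontal: R = v_x · t = 15.22 × 4.651 = 70.8 m.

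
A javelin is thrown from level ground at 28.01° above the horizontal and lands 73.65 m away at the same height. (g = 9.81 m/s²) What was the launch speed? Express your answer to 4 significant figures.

On level ground, R = v₀² sin(2θ) / g, so v₀ = √(R g / sin 2θ).
sin(2 × 28.01°) = 0.8292.
v₀ = √(73.65 × 9.81 / 0.8292) = √871.33 = 29.52 m/s.

29.52 m/s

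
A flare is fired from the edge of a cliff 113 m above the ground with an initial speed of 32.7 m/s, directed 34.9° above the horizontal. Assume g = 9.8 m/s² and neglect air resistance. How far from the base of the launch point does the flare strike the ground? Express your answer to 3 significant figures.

Components: v_x = 32.7 cos 34.9° = 26.82 m/s, v_y = 32.7 sin 34.9° = 18.71 m/s.
Vertical: 0 = 113 + 18.71 t − ½(9.8) t² ⇒ 4.900 t² − 18.71 t − 113 = 0.
t = [18.71 + √(350.1 + 2215)] / 9.800 = 7.077 s.
Horizontal: R = v_x · t = 26.82 × 7.077 = 190 m.

190 m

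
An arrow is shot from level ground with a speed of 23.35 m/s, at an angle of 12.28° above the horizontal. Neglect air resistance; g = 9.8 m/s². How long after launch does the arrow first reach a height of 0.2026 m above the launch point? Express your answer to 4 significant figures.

0.04258 s

v_y0 = 23.35 sin 12.28° = 4.9663 m/s.
Set y = v_y0 t − ½ g t² = 0.2026: 4.900 t² − 4.9663 t + 0.2026 = 0.
t = [4.9663 ± √(24.664 − 3.9710)] / 9.8 = (4.9663 ± 4.5490) / 9.8, giving t = 0.04258 s or t = 0.9709 s.
The arrow is on the way up at the first time, so t = 0.04258 s.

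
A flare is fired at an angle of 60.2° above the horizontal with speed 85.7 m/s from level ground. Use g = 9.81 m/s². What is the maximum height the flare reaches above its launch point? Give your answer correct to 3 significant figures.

Vertical component of launch velocity: v_y = 85.7 sin 60.2° = 74.37 m/s.
At the highest point the vertical velocity is zero, so v_y² = 2 g h_max.
h_max = (74.37)² / (2 × 9.81) = 5531 / 19.62 = 282 m.

282 m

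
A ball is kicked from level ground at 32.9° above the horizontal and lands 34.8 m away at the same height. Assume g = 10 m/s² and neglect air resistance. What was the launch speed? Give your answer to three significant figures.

19.5 m/s

On level ground, R = v₀² sin(2θ) / g, so v₀ = √(R g / sin 2θ).
sin(2 × 32.9°) = 0.9121.
v₀ = √(34.8 × 10 / 0.9121) = √381.5 = 19.5 m/s.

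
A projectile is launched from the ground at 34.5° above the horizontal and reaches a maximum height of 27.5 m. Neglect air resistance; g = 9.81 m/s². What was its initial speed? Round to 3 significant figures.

At maximum height v_y = 0, so (v₀ sin θ)² = 2 g H.
v₀ sin 34.5° = √(2 × 9.81 × 27.5) = 23.23 m/s.
v₀ = 23.23 / sin 34.5° = 23.23 / 0.5664 = 41.0 m/s.

41.0 m/s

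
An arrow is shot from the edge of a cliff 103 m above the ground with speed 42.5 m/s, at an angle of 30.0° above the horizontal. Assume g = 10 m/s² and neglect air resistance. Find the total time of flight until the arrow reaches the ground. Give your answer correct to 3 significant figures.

7.14 s

Vertical component: v_y = 42.5 sin 30.0° = 21.25 m/s.
Taking up as positive with launch at y = 103 m, landing at y = 0: 0 = 103 + 21.25 t − ½(10) t².
Solving 5.000 t² − 21.25 t − 103 = 0 gives t = [21.25 + √(21.25² + 4·5.000·103)] / 10.00 = 7.14 s.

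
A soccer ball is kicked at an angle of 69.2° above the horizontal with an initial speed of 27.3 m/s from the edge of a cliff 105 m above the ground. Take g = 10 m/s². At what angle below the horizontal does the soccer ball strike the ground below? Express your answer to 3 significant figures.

79.5°

v_x = 27.3 cos 69.2° = 9.694 m/s.
At impact |v_y| = √(v_y0² + 2 g h) = √(25.52² + 2×10×105) = 52.45 m/s.
Angle below horizontal = arctan(|v_y| / v_x) = arctan(52.45 / 9.694) = 79.5°.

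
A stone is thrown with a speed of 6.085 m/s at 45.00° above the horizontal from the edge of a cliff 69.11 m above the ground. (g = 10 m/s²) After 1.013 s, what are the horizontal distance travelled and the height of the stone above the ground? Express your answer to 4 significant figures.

x = 4.359 m, y = 68.34 m

v_x = 6.085 cos 45.00° = 4.3027 m/s; v_y0 = 6.085 sin 45.00° = 4.3027 m/s.
x = v_x t = 4.3027 × 1.013 = 4.359 m.
y = 69.11 + v_y0 t − ½ g t² = 68.34 m.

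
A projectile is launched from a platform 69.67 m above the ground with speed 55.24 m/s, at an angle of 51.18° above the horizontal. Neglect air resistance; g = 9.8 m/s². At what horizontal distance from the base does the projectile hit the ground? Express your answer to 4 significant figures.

Components: v_x = 55.24 cos 51.18° = 34.629 m/s, v_y = 55.24 sin 51.18° = 43.039 m/s.
Vertical: 0 = 69.67 + 43.039 t − ½(9.8) t² ⇒ 4.900 t² − 43.039 t − 69.67 = 0.
t = [43.039 + √(1852.4 + 1365.5)] / 9.800 = 10.180 s.
Horizontal: R = v_x · t = 34.629 × 10.180 = 352.5 m.

352.5 m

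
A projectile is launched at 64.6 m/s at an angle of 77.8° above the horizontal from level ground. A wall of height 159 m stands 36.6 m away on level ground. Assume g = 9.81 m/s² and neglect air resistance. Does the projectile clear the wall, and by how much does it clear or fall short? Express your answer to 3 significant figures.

v_x = 64.6 cos 77.8° = 13.65 m/s; v_y0 = 64.6 sin 77.8° = 63.14 m/s.
Time to reach the wall: t = 36.6 / 13.65 = 2.681 s.
Height at that point: y = 63.14×2.681 − 4.905×2.681² = 134.0 m.
That is 159 − 134.0 = 25.0 m below the top of the wall, so the projectile does not clear it.

No — it falls 25.0 m short of clearing the wall.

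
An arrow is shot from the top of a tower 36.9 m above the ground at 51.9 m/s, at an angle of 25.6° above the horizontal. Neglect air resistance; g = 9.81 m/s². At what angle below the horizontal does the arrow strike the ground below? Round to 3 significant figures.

36.8°

v_x = 51.9 cos 25.6° = 46.81 m/s.
At impact |v_y| = √(v_y0² + 2 g h) = √(22.43² + 2×9.81×36.9) = 35.03 m/s.
Angle below horizontal = arctan(|v_y| / v_x) = arctan(35.03 / 46.81) = 36.8°.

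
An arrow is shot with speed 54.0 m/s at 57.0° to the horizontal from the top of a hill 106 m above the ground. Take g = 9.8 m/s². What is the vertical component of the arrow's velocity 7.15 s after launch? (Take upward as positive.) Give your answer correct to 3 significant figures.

-24.8 m/s

Initial vertical component: v_y0 = 54.0 sin 57.0° = 45.29 m/s.
v_y(t) = v_y0 − g t = 45.29 − 9.8 × 7.15 = -24.8 m/s.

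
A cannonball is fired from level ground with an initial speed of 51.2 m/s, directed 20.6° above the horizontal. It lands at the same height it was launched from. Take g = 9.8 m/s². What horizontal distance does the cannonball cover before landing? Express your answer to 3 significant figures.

176 m

For level ground, R = v₀² sin(2θ) / g.
sin(2 × 20.6°) = sin 41.20° = 0.6587.
R = (51.2)² × 0.6587 / 9.8 = 176 m.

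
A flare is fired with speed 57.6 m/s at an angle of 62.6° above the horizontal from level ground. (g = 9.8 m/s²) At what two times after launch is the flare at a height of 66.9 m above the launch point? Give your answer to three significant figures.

1.53 s and 8.90 s

v_y0 = 57.6 sin 62.6° = 51.14 m/s.
Set y = v_y0 t − ½ g t² = 66.9: 4.900 t² − 51.14 t + 66.9 = 0.
t = [51.14 ± √(2615 − 1311)] / 9.8 = (51.14 ± 36.11) / 9.8, giving t = 1.53 s or t = 8.90 s.
So the flare is at 66.9 m at t = 1.53 s (rising) and t = 8.90 s (falling).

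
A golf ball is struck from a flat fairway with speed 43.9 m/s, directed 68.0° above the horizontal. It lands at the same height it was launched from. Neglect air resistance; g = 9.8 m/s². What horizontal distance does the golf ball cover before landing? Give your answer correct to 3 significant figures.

137 m

Components: v_x = 43.9 cos 68.0° = 16.45 m/s, v_y = 43.9 sin 68.0° = 40.70 m/s.
Time of flight (same landing height): t = 2 v_y / g = 2 × 40.70 / 9.8 = 8.306 s.
Range: R = v_x · t = 16.45 × 8.306 = 137 m.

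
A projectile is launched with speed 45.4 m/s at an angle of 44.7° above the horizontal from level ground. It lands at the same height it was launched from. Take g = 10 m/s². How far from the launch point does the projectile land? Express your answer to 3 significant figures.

206 m

For level ground, R = v₀² sin(2θ) / g.
sin(2 × 44.7°) = sin 89.40° = 0.9999.
R = (45.4)² × 0.9999 / 10 = 206 m.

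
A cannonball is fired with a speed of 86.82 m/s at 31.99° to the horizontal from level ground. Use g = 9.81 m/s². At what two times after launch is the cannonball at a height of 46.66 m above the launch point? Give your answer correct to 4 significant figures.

1.157 s and 8.220 s

v_y0 = 86.82 sin 31.99° = 45.995 m/s.
Set y = v_y0 t − ½ g t² = 46.66: 4.905 t² − 45.995 t + 46.66 = 0.
t = [45.995 ± √(2115.5 − 915.47)] / 9.81 = (45.995 ± 34.641) / 9.81, giving t = 1.157 s or t = 8.220 s.
So the cannonball is at 46.66 m at t = 1.157 s (rising) and t = 8.220 s (falling).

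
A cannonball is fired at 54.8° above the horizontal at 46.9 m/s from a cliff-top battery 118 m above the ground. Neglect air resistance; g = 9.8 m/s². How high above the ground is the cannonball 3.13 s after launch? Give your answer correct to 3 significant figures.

v_y0 = 46.9 sin 54.8° = 38.32 m/s.
y(t) = 118 + v_y0 t − ½ g t² = 118 + 38.32×3.13 − ½×9.8×3.13² = 190 m.

190 m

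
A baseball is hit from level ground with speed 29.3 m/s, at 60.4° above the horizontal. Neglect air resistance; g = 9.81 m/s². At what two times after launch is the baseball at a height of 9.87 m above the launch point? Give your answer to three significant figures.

0.422 s and 4.77 s

v_y0 = 29.3 sin 60.4° = 25.48 m/s.
Set y = v_y0 t − ½ g t² = 9.87: 4.905 t² − 25.48 t + 9.87 = 0.
t = [25.48 ± √(649.2 − 193.6)] / 9.81 = (25.48 ± 21.34) / 9.81, giving t = 0.422 s or t = 4.77 s.
So the baseball is at 9.87 m at t = 0.422 s (rising) and t = 4.77 s (falling).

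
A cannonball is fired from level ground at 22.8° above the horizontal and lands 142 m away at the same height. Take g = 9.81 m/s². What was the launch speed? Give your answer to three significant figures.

44.2 m/s

On level ground, R = v₀² sin(2θ) / g, so v₀ = √(R g / sin 2θ).
sin(2 × 22.8°) = 0.7145.
v₀ = √(142 × 9.81 / 0.7145) = √1950 = 44.2 m/s.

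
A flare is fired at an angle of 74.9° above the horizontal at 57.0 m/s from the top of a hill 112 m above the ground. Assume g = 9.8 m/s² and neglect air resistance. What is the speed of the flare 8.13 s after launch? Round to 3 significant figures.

v_x = 57.0 cos 74.9° = 14.85 m/s (constant).
v_y(t) = 57.0 sin 74.9° − g t = 55.03 − 9.8 × 8.13 = -24.64 m/s.
Speed = √(v_x² + v_y²) = √(220.5 + 607.1) = 28.8 m/s.

28.8 m/s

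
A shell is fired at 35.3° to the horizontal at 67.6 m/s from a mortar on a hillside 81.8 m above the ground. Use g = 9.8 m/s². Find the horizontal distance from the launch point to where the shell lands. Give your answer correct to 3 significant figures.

535 m

Components: v_x = 67.6 cos 35.3° = 55.17 m/s, v_y = 67.6 sin 35.3° = 39.06 m/s.
Vertical: 0 = 81.8 + 39.06 t − ½(9.8) t² ⇒ 4.900 t² − 39.06 t − 81.8 = 0.
t = [39.06 + √(1526 + 1603)] / 9.800 = 9.694 s.
Horizontal: R = v_x · t = 55.17 × 9.694 = 535 m.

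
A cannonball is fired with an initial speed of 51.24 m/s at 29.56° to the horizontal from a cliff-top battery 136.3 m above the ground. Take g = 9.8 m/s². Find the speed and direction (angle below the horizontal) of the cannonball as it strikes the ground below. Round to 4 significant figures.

72.78 m/s at 52.24° below the horizontal

v_x = 51.24 cos 29.56° = 44.571 m/s (constant).
|v_y| at impact = √((25.278)² + 2×9.8×136.3) = 57.537 m/s.
Speed = √(44.571² + 57.537²) = 72.78 m/s; angle = arctan(57.537/44.571) = 52.24° below horizontal.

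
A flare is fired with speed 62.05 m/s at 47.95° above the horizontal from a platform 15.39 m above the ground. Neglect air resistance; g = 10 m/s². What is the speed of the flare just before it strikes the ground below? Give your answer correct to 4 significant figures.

64.48 m/s

v_x = 62.05 cos 47.95° = 41.560 m/s is unchanged throughout.
For the vertical component, v_y² = v_y0² + 2 g h = (46.076)² + 2×10×15.39 = 2430.8, so |v_y| = 49.303 m/s.
Impact speed = √(v_x² + v_y²) = √(1727.2 + 2430.8) = 64.48 m/s.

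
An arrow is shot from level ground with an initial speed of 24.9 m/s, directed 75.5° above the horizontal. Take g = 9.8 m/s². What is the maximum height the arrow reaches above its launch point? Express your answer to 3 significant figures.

29.7 m

Vertical component of launch velocity: v_y = 24.9 sin 75.5° = 24.11 m/s.
At the highest point the vertical velocity is zero, so v_y² = 2 g h_max.
h_max = (24.11)² / (2 × 9.8) = 581.3 / 19.60 = 29.7 m.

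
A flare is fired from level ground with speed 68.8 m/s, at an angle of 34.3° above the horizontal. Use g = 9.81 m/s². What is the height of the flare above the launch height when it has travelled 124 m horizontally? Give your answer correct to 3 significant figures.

61.2 m

v_x = 68.8 cos 34.3° = 56.84 m/s, v_y0 = 68.8 sin 34.3° = 38.77 m/s.
Time to reach x = 124 m: t = x / v_x = 124 / 56.84 = 2.182 s.
y = v_y0 t − ½ g t² = 38.77×2.182 − 4.905×2.182² = 61.2 m.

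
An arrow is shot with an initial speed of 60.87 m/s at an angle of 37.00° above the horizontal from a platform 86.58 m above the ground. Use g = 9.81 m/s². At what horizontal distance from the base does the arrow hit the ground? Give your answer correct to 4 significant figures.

Components: v_x = 60.87 cos 37.00° = 48.613 m/s, v_y = 60.87 sin 37.00° = 36.632 m/s.
Vertical: 0 = 86.58 + 36.632 t − ½(9.81) t² ⇒ 4.905 t² − 36.632 t − 86.58 = 0.
t = [36.632 + √(1341.9 + 1698.7)] / 9.810 = 9.3551 s.
Horizontal: R = v_x · t = 48.613 × 9.3551 = 454.8 m.

454.8 m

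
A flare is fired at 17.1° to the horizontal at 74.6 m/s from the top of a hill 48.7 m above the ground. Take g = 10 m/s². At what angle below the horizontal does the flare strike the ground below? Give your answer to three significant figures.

28.1°

v_x = 74.6 cos 17.1° = 71.30 m/s.
At impact |v_y| = √(v_y0² + 2 g h) = √(21.94² + 2×10×48.7) = 38.15 m/s.
Angle below horizontal = arctan(|v_y| / v_x) = arctan(38.15 / 71.30) = 28.1°.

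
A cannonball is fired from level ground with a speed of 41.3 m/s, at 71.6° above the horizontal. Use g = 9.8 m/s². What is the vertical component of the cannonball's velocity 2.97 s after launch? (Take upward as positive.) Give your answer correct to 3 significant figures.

Initial vertical component: v_y0 = 41.3 sin 71.6° = 39.19 m/s.
v_y(t) = v_y0 − g t = 39.19 − 9.8 × 2.97 = 10.1 m/s.

10.1 m/s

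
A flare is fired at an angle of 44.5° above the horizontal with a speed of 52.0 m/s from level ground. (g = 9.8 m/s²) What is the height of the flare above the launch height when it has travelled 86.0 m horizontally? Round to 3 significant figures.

58.2 m

v_x = 52.0 cos 44.5° = 37.09 m/s, v_y0 = 52.0 sin 44.5° = 36.45 m/s.
Time to reach x = 86.0 m: t = x / v_x = 86.0 / 37.09 = 2.319 s.
y = v_y0 t − ½ g t² = 36.45×2.319 − 4.900×2.319² = 58.2 m.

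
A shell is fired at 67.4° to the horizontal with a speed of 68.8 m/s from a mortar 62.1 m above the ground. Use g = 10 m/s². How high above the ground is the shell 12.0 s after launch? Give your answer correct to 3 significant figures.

v_y0 = 68.8 sin 67.4° = 63.52 m/s.
y(t) = 62.1 + v_y0 t − ½ g t² = 62.1 + 63.52×12.0 − ½×10×12.0² = 104 m.

104 m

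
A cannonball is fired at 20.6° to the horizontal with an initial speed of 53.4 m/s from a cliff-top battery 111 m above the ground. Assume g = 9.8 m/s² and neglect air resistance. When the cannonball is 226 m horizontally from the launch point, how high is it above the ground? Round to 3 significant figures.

95.8 m

v_x = 53.4 cos 20.6° = 49.99 m/s, v_y0 = 53.4 sin 20.6° = 18.79 m/s.
Time to reach x = 226 m: t = x / v_x = 226 / 49.99 = 4.521 s.
y = 111 + v_y0 t − ½ g t² = 111 + 18.79×4.521 − 4.900×4.521² = 95.8 m.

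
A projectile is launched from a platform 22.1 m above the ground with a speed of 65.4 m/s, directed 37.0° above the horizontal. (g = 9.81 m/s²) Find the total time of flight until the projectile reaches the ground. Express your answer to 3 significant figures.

Vertical component: v_y = 65.4 sin 37.0° = 39.36 m/s.
Taking up as positive with launch at y = 22.1 m, landing at y = 0: 0 = 22.1 + 39.36 t − ½(9.81) t².
Solving 4.905 t² − 39.36 t − 22.1 = 0 gives t = [39.36 + √(39.36² + 4·4.905·22.1)] / 9.810 = 8.55 s.

8.55 s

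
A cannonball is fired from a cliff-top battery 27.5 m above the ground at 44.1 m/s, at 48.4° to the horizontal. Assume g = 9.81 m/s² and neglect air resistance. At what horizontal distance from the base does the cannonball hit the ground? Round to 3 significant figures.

219 m

Components: v_x = 44.1 cos 48.4° = 29.28 m/s, v_y = 44.1 sin 48.4° = 32.98 m/s.
Vertical: 0 = 27.5 + 32.98 t − ½(9.81) t² ⇒ 4.905 t² − 32.98 t − 27.5 = 0.
t = [32.98 + √(1088 + 539.6)] / 9.810 = 7.474 s.
Horizontal: R = v_x · t = 29.28 × 7.474 = 219 m.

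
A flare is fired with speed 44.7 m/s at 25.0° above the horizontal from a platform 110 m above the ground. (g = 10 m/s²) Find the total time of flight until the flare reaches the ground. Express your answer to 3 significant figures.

6.95 s

Vertical component: v_y = 44.7 sin 25.0° = 18.89 m/s.
Taking up as positive with launch at y = 110 m, landing at y = 0: 0 = 110 + 18.89 t − ½(10) t².
Solving 5.000 t² − 18.89 t − 110 = 0 gives t = [18.89 + √(18.89² + 4·5.000·110)] / 10.00 = 6.95 s.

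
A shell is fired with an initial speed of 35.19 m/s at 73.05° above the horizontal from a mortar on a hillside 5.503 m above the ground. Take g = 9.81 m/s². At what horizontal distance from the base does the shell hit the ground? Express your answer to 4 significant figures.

Components: v_x = 35.19 cos 73.05° = 10.259 m/s, v_y = 35.19 sin 73.05° = 33.661 m/s.
Vertical: 0 = 5.503 + 33.661 t − ½(9.81) t² ⇒ 4.905 t² − 33.661 t − 5.503 = 0.
t = [33.661 + √(1133.1 + 107.97)] / 9.810 = 7.0224 s.
Horizontal: R = v_x · t = 10.259 × 7.0224 = 72.04 m.

72.04 m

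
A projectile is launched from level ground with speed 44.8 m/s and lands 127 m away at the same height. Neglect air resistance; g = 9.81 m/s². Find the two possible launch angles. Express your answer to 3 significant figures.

19.2° and 70.8°

Level-ground range: R = v₀² sin(2θ)/g ⇒ sin 2θ = R g / v₀² = 127×9.81/44.8² = 0.6207.
2θ = arcsin(0.6207) = 38.37° or 180° − 38.37° = 141.63°.
So θ = 19.2° or θ = 70.8°.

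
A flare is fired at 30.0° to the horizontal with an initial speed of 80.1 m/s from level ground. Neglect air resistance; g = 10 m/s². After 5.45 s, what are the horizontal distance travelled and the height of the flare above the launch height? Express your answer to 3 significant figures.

x = 378 m, y = 69.8 m

v_x = 80.1 cos 30.0° = 69.37 m/s; v_y0 = 80.1 sin 30.0° = 40.05 m/s.
x = v_x t = 69.37 × 5.45 = 378 m.
y = v_y0 t − ½ g t² = 40.05×5.45 − 5.000×5.45² = 69.8 m.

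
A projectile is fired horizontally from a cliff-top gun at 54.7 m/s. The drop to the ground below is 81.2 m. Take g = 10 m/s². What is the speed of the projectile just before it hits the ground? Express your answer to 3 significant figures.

67.9 m/s

Fall time: t = √(2 × 81.2 / 10) = 4.030 s.
At impact: v_x = 54.7 m/s (unchanged), v_y = g t = 10 × 4.030 = 40.30 m/s.
Speed = √(v_x² + v_y²) = √(2992 + 1624) = 67.9 m/s.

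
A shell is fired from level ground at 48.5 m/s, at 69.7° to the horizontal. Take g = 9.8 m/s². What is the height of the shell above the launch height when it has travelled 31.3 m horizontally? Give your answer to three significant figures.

v_x = 48.5 cos 69.7° = 16.83 m/s, v_y0 = 48.5 sin 69.7° = 45.49 m/s.
Time to reach x = 31.3 m: t = x / v_x = 31.3 / 16.83 = 1.860 s.
y = v_y0 t − ½ g t² = 45.49×1.860 − 4.900×1.860² = 67.7 m.

67.7 m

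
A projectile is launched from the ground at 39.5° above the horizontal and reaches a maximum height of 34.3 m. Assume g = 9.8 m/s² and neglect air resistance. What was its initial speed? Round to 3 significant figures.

At maximum height v_y = 0, so (v₀ sin θ)² = 2 g H.
v₀ sin 39.5° = √(2 × 9.8 × 34.3) = 25.93 m/s.
v₀ = 25.93 / sin 39.5° = 25.93 / 0.6361 = 40.8 m/s.

40.8 m/s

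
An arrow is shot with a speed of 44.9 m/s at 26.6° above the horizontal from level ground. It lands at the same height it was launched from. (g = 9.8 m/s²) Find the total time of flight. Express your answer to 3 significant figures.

4.10 s

Vertical component: v_y = 44.9 sin 26.6° = 20.10 m/s.
For a projectile landing at launch height, time of flight is t = 2 v_y / g = 2 × 20.10 / 9.8 = 4.10 s.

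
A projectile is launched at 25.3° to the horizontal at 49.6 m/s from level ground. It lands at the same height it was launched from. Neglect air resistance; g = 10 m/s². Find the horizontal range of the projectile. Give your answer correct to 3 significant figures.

Components: v_x = 49.6 cos 25.3° = 44.84 m/s, v_y = 49.6 sin 25.3° = 21.20 m/s.
Time of flight (same landing height): t = 2 v_y / g = 2 × 21.20 / 10 = 4.240 s.
Range: R = v_x · t = 44.84 × 4.240 = 190 m.

190 m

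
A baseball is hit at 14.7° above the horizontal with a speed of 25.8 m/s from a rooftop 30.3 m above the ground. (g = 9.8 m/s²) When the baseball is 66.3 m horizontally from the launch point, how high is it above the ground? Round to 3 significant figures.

13.1 m

v_x = 25.8 cos 14.7° = 24.96 m/s, v_y0 = 25.8 sin 14.7° = 6.547 m/s.
Time to reach x = 66.3 m: t = x / v_x = 66.3 / 24.96 = 2.656 s.
y = 30.3 + v_y0 t − ½ g t² = 30.3 + 6.547×2.656 − 4.900×2.656² = 13.1 m.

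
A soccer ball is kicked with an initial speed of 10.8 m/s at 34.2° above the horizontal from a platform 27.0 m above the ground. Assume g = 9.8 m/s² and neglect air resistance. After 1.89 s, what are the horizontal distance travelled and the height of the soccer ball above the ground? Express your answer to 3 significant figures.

x = 16.9 m, y = 21.0 m

v_x = 10.8 cos 34.2° = 8.932 m/s; v_y0 = 10.8 sin 34.2° = 6.071 m/s.
x = v_x t = 8.932 × 1.89 = 16.9 m.
y = 27.0 + v_y0 t − ½ g t² = 21.0 m.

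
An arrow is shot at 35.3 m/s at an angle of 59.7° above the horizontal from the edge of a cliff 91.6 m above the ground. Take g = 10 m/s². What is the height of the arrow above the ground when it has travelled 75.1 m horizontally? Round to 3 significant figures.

v_x = 35.3 cos 59.7° = 17.81 m/s, v_y0 = 35.3 sin 59.7° = 30.48 m/s.
Time to reach x = 75.1 m: t = x / v_x = 75.1 / 17.81 = 4.217 s.
y = 91.6 + v_y0 t − ½ g t² = 91.6 + 30.48×4.217 − 5.000×4.217² = 131 m.

131 m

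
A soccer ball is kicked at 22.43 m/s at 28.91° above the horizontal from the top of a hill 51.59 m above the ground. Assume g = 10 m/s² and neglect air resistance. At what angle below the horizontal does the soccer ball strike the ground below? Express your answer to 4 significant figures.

59.92°

v_x = 22.43 cos 28.91° = 19.635 m/s.
At impact |v_y| = √(v_y0² + 2 g h) = √(10.843² + 2×10×51.59) = 33.902 m/s.
Angle below horizontal = arctan(|v_y| / v_x) = arctan(33.902 / 19.635) = 59.92°.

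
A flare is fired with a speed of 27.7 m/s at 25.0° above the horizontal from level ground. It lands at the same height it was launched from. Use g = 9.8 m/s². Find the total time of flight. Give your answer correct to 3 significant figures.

Vertical component: v_y = 27.7 sin 25.0° = 11.71 m/s.
For a projectile landing at launch height, time of flight is t = 2 v_y / g = 2 × 11.71 / 9.8 = 2.39 s.

2.39 s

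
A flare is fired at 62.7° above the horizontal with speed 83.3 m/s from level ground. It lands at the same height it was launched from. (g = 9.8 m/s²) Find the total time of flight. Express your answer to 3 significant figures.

15.1 s

Vertical component: v_y = 83.3 sin 62.7° = 74.02 m/s.
For a projectile landing at launch height, time of flight is t = 2 v_y / g = 2 × 74.02 / 9.8 = 15.1 s.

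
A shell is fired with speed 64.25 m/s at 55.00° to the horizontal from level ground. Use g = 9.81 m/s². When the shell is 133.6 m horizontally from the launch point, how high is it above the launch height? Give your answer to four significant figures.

126.3 m

v_x = 64.25 cos 55.00° = 36.852 m/s, v_y0 = 64.25 sin 55.00° = 52.631 m/s.
Time to reach x = 133.6 m: t = x / v_x = 133.6 / 36.852 = 3.6253 s.
y = v_y0 t − ½ g t² = 52.631×3.6253 − 4.905×3.6253² = 126.3 m.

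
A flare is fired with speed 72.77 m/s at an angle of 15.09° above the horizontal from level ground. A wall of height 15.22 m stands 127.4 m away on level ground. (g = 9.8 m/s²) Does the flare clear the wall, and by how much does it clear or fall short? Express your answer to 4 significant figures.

v_x = 72.77 cos 15.09° = 70.261 m/s; v_y0 = 72.77 sin 15.09° = 18.945 m/s.
Time to reach the wall: t = 127.4 / 70.261 = 1.8132 s.
Height at that point: y = 18.945×1.8132 − 4.900×1.8132² = 18.241 m.
That is 18.241 − 15.22 = 3.021 m above the top of the wall, so the flare clears it.

Yes — it clears the wall by 3.021 m.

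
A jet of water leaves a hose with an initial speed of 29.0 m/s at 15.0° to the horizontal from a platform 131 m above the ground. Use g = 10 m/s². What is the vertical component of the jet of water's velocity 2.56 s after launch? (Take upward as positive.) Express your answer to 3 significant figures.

Initial vertical component: v_y0 = 29.0 sin 15.0° = 7.506 m/s.
v_y(t) = v_y0 − g t = 7.506 − 10 × 2.56 = -18.1 m/s.

-18.1 m/s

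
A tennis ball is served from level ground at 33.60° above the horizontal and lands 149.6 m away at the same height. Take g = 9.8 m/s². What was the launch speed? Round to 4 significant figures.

On level ground, R = v₀² sin(2θ) / g, so v₀ = √(R g / sin 2θ).
sin(2 × 33.60°) = 0.9219.
v₀ = √(149.6 × 9.8 / 0.9219) = √1590.3 = 39.88 m/s.

39.88 m/s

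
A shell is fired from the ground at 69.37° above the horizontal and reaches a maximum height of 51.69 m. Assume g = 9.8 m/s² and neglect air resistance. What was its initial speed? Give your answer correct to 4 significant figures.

At maximum height v_y = 0, so (v₀ sin θ)² = 2 g H.
v₀ sin 69.37° = √(2 × 9.8 × 51.69) = 31.830 m/s.
v₀ = 31.830 / sin 69.37° = 31.830 / 0.9359 = 34.01 m/s.

34.01 m/s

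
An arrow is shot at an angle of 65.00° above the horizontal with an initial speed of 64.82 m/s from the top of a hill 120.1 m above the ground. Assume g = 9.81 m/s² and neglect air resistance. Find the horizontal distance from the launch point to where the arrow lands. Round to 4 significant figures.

376.9 m

Components: v_x = 64.82 cos 65.00° = 27.394 m/s, v_y = 64.82 sin 65.00° = 58.747 m/s.
Vertical: 0 = 120.1 + 58.747 t − ½(9.81) t² ⇒ 4.905 t² − 58.747 t − 120.1 = 0.
t = [58.747 + √(3451.2 + 2356.4)] / 9.810 = 13.757 s.
Horizontal: R = v_x · t = 27.394 × 13.757 = 376.9 m.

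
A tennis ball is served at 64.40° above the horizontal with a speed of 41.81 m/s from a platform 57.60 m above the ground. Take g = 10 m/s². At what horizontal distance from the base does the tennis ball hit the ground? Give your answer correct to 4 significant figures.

Components: v_x = 41.81 cos 64.40° = 18.066 m/s, v_y = 41.81 sin 64.40° = 37.706 m/s.
Vertical: 0 = 57.60 + 37.706 t − ½(10) t² ⇒ 5.000 t² − 37.706 t − 57.60 = 0.
t = [37.706 + √(1421.7 + 1152.0)] / 10.00 = 8.8438 s.
Horizontal: R = v_x · t = 18.066 × 8.8438 = 159.8 m.

159.8 m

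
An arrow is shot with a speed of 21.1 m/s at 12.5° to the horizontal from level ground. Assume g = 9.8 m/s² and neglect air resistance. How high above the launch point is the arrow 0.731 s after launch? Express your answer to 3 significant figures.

0.720 m

v_y0 = 21.1 sin 12.5° = 4.567 m/s.
y(t) = v_y0 t − ½ g t² = 4.567×0.731 − 4.900×0.731² = 0.720 m.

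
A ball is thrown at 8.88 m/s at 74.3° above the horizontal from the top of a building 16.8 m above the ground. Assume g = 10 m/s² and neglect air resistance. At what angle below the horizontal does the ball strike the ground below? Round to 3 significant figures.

v_x = 8.88 cos 74.3° = 2.403 m/s.
At impact |v_y| = √(v_y0² + 2 g h) = √(8.549² + 2×10×16.8) = 20.23 m/s.
Angle below horizontal = arctan(|v_y| / v_x) = arctan(20.23 / 2.403) = 83.2°.

83.2°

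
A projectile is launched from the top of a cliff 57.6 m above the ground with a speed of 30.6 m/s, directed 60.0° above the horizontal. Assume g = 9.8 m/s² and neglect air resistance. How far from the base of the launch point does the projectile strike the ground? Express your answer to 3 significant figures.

108 m

Components: v_x = 30.6 cos 60.0° = 15.30 m/s, v_y = 30.6 sin 60.0° = 26.50 m/s.
Vertical: 0 = 57.6 + 26.50 t − ½(9.8) t² ⇒ 4.900 t² − 26.50 t − 57.6 = 0.
t = [26.50 + √(702.2 + 1129)] / 9.800 = 7.071 s.
Horizontal: R = v_x · t = 15.30 × 7.071 = 108 m.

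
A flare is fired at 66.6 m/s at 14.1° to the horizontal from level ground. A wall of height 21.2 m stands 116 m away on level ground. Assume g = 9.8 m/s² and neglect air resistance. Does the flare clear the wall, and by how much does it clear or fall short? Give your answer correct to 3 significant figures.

v_x = 66.6 cos 14.1° = 64.59 m/s; v_y0 = 66.6 sin 14.1° = 16.22 m/s.
Time to reach the wall: t = 116 / 64.59 = 1.796 s.
Height at that point: y = 16.22×1.796 − 4.900×1.796² = 13.33 m.
That is 21.2 − 13.33 = 7.87 m below the top of the wall, so the flare does not clear it.

No — it falls 7.87 m short of clearing the wall.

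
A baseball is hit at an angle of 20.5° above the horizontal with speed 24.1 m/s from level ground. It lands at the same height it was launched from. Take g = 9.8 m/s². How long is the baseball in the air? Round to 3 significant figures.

Vertical component: v_y = 24.1 sin 20.5° = 8.440 m/s.
For a projectile landing at launch height, time of flight is t = 2 v_y / g = 2 × 8.440 / 9.8 = 1.72 s.

1.72 s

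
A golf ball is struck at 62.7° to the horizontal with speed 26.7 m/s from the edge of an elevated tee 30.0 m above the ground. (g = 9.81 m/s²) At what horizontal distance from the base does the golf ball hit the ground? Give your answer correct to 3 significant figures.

Components: v_x = 26.7 cos 62.7° = 12.25 m/s, v_y = 26.7 sin 62.7° = 23.73 m/s.
Vertical: 0 = 30.0 + 23.73 t − ½(9.81) t² ⇒ 4.905 t² − 23.73 t − 30.0 = 0.
t = [23.73 + √(563.1 + 588.6)] / 9.810 = 5.878 s.
Horizontal: R = v_x · t = 12.25 × 5.878 = 72.0 m.

72.0 m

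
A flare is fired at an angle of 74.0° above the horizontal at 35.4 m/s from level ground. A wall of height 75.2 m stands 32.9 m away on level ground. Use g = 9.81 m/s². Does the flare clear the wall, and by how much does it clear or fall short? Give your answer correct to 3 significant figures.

v_x = 35.4 cos 74.0° = 9.758 m/s; v_y0 = 35.4 sin 74.0° = 34.03 m/s.
Time to reach the wall: t = 32.9 / 9.758 = 3.372 s.
Height at that point: y = 34.03×3.372 − 4.905×3.372² = 58.98 m.
That is 75.2 − 58.98 = 16.2 m below the top of the wall, so the flare does not clear it.

No — it falls 16.2 m short of clearing the wall.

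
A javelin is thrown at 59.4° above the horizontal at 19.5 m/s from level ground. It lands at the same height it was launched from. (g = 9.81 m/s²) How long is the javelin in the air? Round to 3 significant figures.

3.42 s

Vertical component: v_y = 19.5 sin 59.4° = 16.78 m/s.
For a projectile landing at launch height, time of flight is t = 2 v_y / g = 2 × 16.78 / 9.81 = 3.42 s.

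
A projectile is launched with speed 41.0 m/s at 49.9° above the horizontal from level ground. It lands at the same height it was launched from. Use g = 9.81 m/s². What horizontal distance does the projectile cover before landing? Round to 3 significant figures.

For level ground, R = v₀² sin(2θ) / g.
sin(2 × 49.9°) = sin 99.80° = 0.9854.
R = (41.0)² × 0.9854 / 9.81 = 169 m.

169 m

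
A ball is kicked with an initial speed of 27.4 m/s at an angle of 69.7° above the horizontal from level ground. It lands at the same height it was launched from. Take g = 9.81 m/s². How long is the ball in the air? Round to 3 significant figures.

5.24 s

Vertical component: v_y = 27.4 sin 69.7° = 25.70 m/s.
For a projectile landing at launch height, time of flight is t = 2 v_y / g = 2 × 25.70 / 9.81 = 5.24 s.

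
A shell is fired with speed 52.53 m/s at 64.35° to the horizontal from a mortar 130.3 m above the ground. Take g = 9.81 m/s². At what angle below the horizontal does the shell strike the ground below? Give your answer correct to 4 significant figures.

71.83°

v_x = 52.53 cos 64.35° = 22.739 m/s.
At impact |v_y| = √(v_y0² + 2 g h) = √(47.353² + 2×9.81×130.3) = 69.273 m/s.
Angle below horizontal = arctan(|v_y| / v_x) = arctan(69.273 / 22.739) = 71.83°.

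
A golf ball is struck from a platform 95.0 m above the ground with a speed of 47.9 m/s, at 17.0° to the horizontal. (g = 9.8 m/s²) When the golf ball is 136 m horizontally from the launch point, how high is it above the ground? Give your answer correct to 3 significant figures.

93.4 m

v_x = 47.9 cos 17.0° = 45.81 m/s, v_y0 = 47.9 sin 17.0° = 14.00 m/s.
Time to reach x = 136 m: t = x / v_x = 136 / 45.81 = 2.969 s.
y = 95.0 + v_y0 t − ½ g t² = 95.0 + 14.00×2.969 − 4.900×2.969² = 93.4 m.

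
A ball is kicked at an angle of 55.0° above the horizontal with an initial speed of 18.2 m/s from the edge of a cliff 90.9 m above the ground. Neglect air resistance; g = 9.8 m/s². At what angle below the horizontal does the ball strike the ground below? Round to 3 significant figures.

v_x = 18.2 cos 55.0° = 10.44 m/s.
At impact |v_y| = √(v_y0² + 2 g h) = √(14.91² + 2×9.8×90.9) = 44.77 m/s.
Angle below horizontal = arctan(|v_y| / v_x) = arctan(44.77 / 10.44) = 76.9°.

76.9°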